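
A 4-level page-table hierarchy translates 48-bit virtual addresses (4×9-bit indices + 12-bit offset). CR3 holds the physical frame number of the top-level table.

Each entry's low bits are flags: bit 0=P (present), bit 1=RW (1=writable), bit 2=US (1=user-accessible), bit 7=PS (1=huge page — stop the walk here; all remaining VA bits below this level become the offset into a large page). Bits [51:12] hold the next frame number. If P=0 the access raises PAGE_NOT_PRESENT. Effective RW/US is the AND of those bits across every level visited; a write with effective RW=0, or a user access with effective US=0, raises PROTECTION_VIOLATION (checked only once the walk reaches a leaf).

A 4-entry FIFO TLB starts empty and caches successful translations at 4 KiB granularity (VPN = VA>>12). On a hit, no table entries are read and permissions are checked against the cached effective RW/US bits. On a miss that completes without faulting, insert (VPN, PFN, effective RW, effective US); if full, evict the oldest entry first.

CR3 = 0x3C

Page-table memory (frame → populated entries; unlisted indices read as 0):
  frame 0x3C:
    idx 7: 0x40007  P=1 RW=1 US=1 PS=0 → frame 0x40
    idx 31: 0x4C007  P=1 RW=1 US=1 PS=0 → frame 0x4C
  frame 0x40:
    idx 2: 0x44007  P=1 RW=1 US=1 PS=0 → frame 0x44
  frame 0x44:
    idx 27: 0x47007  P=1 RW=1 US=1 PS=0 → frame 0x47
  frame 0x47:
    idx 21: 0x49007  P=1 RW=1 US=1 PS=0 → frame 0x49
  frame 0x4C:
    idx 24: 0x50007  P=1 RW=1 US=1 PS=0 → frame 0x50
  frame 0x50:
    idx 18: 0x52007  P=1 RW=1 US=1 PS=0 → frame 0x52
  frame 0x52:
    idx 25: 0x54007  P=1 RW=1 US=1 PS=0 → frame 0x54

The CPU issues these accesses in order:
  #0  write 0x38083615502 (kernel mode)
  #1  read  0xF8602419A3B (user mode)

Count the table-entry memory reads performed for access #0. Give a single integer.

Trace:
#0 VA=0x38083615502 (w,kernel):
  [0] read 0x3C idx=7: raw=0x40007 flags P=1 W=1 U=1 S=0
  [1] read 0x40 idx=2: raw=0x44007 flags P=1 W=1 U=1 S=0
  [2] read 0x44 idx=27: raw=0x47007 flags P=1 W=1 U=1 S=0
  [3] read 0x47 idx=21: raw=0x49007 flags P=1 W=1 U=1 S=0
  ✓ 0x49502  — 4 lookups
#1 VA=0xF8602419A3B (r,user):
  [0] read 0x3C idx=31: raw=0x4C007 flags P=1 W=1 U=1 S=0
  [1] read 0x4C idx=24: raw=0x50007 flags P=1 W=1 U=1 S=0
  [2] read 0x50 idx=18: raw=0x52007 flags P=1 W=1 U=1 S=0
  [3] read 0x52 idx=25: raw=0x54007 flags P=1 W=1 U=1 S=0
  ✓ 0x54A3B  — 4 lookups

Entries read for #0: 4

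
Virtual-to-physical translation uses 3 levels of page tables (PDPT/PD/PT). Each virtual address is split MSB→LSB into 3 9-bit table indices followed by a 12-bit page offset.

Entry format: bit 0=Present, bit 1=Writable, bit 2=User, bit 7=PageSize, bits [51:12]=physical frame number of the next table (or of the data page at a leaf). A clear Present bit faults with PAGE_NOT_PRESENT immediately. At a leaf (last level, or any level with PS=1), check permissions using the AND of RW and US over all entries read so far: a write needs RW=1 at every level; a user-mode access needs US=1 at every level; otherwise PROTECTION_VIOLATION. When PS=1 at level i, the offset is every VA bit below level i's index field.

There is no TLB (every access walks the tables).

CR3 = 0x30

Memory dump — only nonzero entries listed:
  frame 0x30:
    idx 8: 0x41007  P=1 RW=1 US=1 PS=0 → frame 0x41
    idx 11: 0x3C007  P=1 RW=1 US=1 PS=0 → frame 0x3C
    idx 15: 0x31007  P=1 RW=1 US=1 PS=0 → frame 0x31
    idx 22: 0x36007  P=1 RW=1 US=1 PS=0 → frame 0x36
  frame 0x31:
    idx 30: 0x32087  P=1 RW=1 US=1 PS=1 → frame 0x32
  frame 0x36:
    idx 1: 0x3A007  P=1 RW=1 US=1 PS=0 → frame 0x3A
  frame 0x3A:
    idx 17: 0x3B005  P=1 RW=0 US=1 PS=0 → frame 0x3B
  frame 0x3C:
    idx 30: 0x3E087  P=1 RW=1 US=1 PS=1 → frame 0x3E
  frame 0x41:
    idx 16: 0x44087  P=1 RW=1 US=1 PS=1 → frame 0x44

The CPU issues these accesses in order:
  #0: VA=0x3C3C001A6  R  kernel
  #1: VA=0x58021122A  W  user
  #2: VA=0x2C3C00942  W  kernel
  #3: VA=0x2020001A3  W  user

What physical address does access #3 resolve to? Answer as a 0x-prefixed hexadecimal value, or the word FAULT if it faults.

Per-access translation:
#0 VA=0x3C3C001A6 (r,kernel):
  lvl0: tbl 0x30, slot 15 ⇒ 0x31007 (P1/RW1/US1/PS0)
  lvl1: tbl 0x31, slot 30 ⇒ 0x32087 (P1/RW1/US1/PS1)
  ⇒ phys 0x321A6 (huge @L1)  [2 reads]
#1 VA=0x58021122A (w,user):
  lvl0: tbl 0x30, slot 22 ⇒ 0x36007 (P1/RW1/US1/PS0)
  lvl1: tbl 0x36, slot 1 ⇒ 0x3A007 (P1/RW1/US1/PS0)
  lvl2: tbl 0x3A, slot 17 ⇒ 0x3B005 (P1/RW0/US1/PS0)
  → PROTECTION_VIOLATION  (3 entries read)
#2 VA=0x2C3C00942 (w,kernel):
  lvl0: tbl 0x30, slot 11 ⇒ 0x3C007 (P1/RW1/US1/PS0)
  lvl1: tbl 0x3C, slot 30 ⇒ 0x3E087 (P1/RW1/US1/PS1)
  ⇒ phys 0x3E942 (huge @L1)  [2 reads]
#3 VA=0x2020001A3 (w,user):
  lvl0: tbl 0x30, slot 8 ⇒ 0x41007 (P1/RW1/US1/PS0)
  lvl1: tbl 0x41, slot 16 ⇒ 0x44087 (P1/RW1/US1/PS1)
  ⇒ phys 0x441A3 (huge @L1)  [2 reads]

Access #3 PA: 0x441A3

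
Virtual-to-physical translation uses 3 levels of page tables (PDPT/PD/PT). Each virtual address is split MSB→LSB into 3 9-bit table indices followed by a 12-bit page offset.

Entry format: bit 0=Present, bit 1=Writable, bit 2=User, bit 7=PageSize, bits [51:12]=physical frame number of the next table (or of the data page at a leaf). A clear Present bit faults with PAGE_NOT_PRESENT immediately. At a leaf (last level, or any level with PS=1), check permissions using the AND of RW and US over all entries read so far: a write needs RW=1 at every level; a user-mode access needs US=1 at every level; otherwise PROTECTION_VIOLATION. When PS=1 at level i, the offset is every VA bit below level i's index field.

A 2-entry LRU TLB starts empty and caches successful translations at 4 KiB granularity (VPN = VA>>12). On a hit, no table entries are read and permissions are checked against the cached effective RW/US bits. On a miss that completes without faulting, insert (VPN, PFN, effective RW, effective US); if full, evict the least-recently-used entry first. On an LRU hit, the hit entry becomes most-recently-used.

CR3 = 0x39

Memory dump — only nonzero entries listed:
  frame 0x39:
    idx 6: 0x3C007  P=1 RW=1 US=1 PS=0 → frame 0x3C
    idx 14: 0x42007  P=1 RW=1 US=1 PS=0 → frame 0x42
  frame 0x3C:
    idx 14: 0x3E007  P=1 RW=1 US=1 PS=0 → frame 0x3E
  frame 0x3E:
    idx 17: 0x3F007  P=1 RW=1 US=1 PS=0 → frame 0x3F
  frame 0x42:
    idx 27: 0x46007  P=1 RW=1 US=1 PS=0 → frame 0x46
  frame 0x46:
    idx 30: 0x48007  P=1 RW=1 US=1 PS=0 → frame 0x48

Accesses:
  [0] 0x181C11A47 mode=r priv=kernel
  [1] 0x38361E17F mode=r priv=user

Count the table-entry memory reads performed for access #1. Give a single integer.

Walk each access:
#0 VA=0x181C11A47 (r,kernel):
  L0 @0x39[6] → 0x3C007  P=1,RW=1,US=1,PS=0
  L1 @0x3C[14] → 0x3E007  P=1,RW=1,US=1,PS=0
  L2 @0x3E[17] → 0x3F007  P=1,RW=1,US=1,PS=0
  ✓ 0x3FA47  — 3 lookups
#1 VA=0x38361E17F (r,user):
  L0 @0x39[14] → 0x42007  P=1,RW=1,US=1,PS=0
  L1 @0x42[27] → 0x46007  P=1,RW=1,US=1,PS=0
  L2 @0x46[30] → 0x48007  P=1,RW=1,US=1,PS=0
  ✓ 0x4817F  — 3 lookups

Entries read for #1: 3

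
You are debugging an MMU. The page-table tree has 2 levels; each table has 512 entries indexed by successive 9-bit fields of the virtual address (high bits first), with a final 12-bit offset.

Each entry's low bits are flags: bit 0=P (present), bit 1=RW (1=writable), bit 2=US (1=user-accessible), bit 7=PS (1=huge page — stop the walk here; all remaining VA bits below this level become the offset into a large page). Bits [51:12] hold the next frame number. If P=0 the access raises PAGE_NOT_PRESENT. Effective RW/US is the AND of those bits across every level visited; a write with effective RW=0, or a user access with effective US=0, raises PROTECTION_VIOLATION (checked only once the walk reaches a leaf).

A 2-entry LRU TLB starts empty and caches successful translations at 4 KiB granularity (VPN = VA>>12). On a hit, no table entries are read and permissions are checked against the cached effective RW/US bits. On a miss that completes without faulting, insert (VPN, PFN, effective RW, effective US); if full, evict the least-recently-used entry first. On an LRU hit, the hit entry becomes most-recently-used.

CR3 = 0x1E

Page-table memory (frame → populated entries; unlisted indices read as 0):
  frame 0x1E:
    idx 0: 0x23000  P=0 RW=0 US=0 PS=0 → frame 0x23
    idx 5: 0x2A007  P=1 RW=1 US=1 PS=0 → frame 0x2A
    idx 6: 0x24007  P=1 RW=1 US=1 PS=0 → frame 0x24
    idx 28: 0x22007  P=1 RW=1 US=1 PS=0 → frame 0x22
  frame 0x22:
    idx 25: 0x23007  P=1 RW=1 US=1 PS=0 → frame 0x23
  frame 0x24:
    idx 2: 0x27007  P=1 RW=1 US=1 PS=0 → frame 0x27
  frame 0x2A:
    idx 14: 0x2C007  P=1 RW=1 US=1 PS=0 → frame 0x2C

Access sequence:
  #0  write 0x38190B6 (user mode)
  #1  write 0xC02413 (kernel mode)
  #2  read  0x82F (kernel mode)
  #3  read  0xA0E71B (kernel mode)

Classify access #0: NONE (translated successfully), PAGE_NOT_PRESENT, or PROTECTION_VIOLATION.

Trace:
#0 VA=0x38190B6 (w,user):
  lvl0: tbl 0x1E, slot 28 ⇒ 0x22007 (P1/RW1/US1/PS0)
  lvl1: tbl 0x22, slot 25 ⇒ 0x23007 (P1/RW1/US1/PS0)
  ✓ 0x230B6  — 2 lookups
#1 VA=0xC02413 (w,kernel):
  lvl0: tbl 0x1E, slot 6 ⇒ 0x24007 (P1/RW1/US1/PS0)
  lvl1: tbl 0x24, slot 2 ⇒ 0x27007 (P1/RW1/US1/PS0)
  ✓ 0x27413  — 2 lookups
#2 VA=0x82F (r,kernel):
  lvl0: tbl 0x1E, slot 0 ⇒ 0x23000 (P0/RW0/US0/PS0)
  ✗ PAGE_NOT_PRESENT  [1 reads]
#3 VA=0xA0E71B (r,kernel):
  lvl0: tbl 0x1E, slot 5 ⇒ 0x2A007 (P1/RW1/US1/PS0)
  lvl1: tbl 0x2A, slot 14 ⇒ 0x2C007 (P1/RW1/US1/PS0)
  ✓ 0x2C71B  — 2 lookups

Access #0 fault: NONE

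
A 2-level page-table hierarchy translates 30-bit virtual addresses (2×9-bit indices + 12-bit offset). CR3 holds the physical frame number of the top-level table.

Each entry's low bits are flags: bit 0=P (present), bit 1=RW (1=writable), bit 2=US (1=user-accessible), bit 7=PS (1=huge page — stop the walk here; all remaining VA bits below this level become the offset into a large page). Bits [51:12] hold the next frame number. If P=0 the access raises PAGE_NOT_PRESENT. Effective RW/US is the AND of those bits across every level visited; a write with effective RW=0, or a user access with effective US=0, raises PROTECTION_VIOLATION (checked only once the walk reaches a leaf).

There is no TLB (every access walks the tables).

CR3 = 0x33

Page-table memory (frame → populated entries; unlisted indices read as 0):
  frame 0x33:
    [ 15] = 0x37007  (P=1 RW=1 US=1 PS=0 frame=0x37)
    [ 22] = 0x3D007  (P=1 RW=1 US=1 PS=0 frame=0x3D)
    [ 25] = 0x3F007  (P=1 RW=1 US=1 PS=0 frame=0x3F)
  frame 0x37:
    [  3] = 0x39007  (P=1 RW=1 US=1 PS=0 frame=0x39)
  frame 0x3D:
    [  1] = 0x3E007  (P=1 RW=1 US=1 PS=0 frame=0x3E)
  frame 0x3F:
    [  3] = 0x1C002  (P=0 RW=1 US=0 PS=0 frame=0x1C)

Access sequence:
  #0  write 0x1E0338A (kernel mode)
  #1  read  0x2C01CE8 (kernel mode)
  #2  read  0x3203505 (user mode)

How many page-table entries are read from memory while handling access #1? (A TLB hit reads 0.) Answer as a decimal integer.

Per-access translation:
#0 VA=0x1E0338A (w,kernel):
  L0 @0x33[15] → 0x37007  P=1,RW=1,US=1,PS=0
  L1 @0x37[3] → 0x39007  P=1,RW=1,US=1,PS=0
  → PA=0x3938A  (2 entries read)
#1 VA=0x2C01CE8 (r,kernel):
  L0 @0x33[22] → 0x3D007  P=1,RW=1,US=1,PS=0
  L1 @0x3D[1] → 0x3E007  P=1,RW=1,US=1,PS=0
  → PA=0x3ECE8  (2 entries read)
#2 VA=0x3203505 (r,user):
  L0 @0x33[25] → 0x3F007  P=1,RW=1,US=1,PS=0
  L1 @0x3F[3] → 0x1C002  P=0,RW=1,US=0,PS=0
  ✗ PAGE_NOT_PRESENT  [2 reads]

Entries read for #1: 2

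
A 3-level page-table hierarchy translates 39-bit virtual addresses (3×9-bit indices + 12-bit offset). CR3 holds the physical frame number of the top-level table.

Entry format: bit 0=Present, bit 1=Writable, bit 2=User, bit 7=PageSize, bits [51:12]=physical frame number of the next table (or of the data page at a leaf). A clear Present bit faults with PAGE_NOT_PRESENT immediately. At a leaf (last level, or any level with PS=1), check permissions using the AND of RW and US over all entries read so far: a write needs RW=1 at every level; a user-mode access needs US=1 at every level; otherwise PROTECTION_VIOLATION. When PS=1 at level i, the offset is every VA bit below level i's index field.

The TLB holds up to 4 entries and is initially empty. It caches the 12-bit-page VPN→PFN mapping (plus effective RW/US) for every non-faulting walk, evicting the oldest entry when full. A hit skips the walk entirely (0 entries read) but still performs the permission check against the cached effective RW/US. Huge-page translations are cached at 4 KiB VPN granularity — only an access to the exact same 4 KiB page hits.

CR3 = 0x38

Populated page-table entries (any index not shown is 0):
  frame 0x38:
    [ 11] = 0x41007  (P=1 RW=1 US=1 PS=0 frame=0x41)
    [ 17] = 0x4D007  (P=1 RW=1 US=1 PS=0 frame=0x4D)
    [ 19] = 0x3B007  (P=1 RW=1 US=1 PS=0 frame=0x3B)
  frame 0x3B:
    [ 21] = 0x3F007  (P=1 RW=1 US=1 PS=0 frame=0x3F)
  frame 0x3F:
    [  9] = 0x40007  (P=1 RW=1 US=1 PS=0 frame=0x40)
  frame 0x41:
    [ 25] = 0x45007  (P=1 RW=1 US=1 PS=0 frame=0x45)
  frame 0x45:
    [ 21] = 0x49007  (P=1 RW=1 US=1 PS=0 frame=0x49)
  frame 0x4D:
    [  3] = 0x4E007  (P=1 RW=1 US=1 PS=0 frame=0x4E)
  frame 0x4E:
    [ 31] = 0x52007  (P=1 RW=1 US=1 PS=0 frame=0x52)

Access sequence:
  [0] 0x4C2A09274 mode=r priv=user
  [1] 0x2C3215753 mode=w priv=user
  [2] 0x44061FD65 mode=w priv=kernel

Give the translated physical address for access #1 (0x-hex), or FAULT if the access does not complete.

Walk each access:
#0 VA=0x4C2A09274 (r,user):
  L0: frame=0x38 idx=19 entry=0x3B007 [P=1 RW=1 US=1 PS=0]
  L1: frame=0x3B idx=21 entry=0x3F007 [P=1 RW=1 US=1 PS=0]
  L2: frame=0x3F idx=9 entry=0x40007 [P=1 RW=1 US=1 PS=0]
  ⇒ phys 0x40274  [3 reads]
#1 VA=0x2C3215753 (w,user):
  L0: frame=0x38 idx=11 entry=0x41007 [P=1 RW=1 US=1 PS=0]
  L1: frame=0x41 idx=25 entry=0x45007 [P=1 RW=1 US=1 PS=0]
  L2: frame=0x45 idx=21 entry=0x49007 [P=1 RW=1 US=1 PS=0]
  ⇒ phys 0x49753  [3 reads]
#2 VA=0x44061FD65 (w,kernel):
  L0: frame=0x38 idx=17 entry=0x4D007 [P=1 RW=1 US=1 PS=0]
  L1: frame=0x4D idx=3 entry=0x4E007 [P=1 RW=1 US=1 PS=0]
  L2: frame=0x4E idx=31 entry=0x52007 [P=1 RW=1 US=1 PS=0]
  ⇒ phys 0x52D65  [3 reads]

Access #1 PA: 0x49753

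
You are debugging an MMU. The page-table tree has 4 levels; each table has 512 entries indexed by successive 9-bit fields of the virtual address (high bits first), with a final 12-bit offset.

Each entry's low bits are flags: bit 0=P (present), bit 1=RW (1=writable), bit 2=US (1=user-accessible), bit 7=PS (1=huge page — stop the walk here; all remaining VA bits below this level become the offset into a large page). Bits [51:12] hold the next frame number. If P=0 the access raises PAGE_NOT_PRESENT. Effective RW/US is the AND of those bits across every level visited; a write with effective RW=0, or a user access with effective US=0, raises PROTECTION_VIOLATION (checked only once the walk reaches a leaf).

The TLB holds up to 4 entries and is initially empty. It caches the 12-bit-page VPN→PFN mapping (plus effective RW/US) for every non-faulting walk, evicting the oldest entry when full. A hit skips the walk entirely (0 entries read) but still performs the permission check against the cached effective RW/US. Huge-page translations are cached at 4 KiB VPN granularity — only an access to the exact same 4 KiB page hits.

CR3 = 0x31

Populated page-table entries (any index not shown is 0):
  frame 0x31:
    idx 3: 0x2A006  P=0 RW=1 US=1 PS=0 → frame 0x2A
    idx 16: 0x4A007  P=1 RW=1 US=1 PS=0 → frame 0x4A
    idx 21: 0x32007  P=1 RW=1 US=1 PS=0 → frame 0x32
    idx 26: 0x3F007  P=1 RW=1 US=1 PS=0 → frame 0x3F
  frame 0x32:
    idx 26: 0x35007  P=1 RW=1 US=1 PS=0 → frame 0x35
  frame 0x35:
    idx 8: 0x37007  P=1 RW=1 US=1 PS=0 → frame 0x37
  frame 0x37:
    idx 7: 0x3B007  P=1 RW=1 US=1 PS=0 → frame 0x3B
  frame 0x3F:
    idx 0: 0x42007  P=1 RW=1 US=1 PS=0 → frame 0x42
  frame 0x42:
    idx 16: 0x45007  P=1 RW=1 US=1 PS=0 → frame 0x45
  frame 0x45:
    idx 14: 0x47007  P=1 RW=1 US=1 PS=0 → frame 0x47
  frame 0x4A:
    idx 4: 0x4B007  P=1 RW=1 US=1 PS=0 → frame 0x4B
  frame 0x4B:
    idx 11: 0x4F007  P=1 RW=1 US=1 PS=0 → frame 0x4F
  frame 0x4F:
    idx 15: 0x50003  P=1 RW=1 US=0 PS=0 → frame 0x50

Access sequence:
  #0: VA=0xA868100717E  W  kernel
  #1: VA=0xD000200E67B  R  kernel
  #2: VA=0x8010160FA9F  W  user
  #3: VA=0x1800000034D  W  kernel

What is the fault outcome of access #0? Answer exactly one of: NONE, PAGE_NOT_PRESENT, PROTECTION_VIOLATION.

Walk each access:
#0 VA=0xA868100717E (w,kernel):
  lvl0: tbl 0x31, slot 21 ⇒ 0x32007 (P1/RW1/US1/PS0)
  lvl1: tbl 0x32, slot 26 ⇒ 0x35007 (P1/RW1/US1/PS0)
  lvl2: tbl 0x35, slot 8 ⇒ 0x37007 (P1/RW1/US1/PS0)
  lvl3: tbl 0x37, slot 7 ⇒ 0x3B007 (P1/RW1/US1/PS0)
  → PA=0x3B17E  (4 entries read)
#1 VA=0xD000200E67B (r,kernel):
  lvl0: tbl 0x31, slot 26 ⇒ 0x3F007 (P1/RW1/US1/PS0)
  lvl1: tbl 0x3F, slot 0 ⇒ 0x42007 (P1/RW1/US1/PS0)
  lvl2: tbl 0x42, slot 16 ⇒ 0x45007 (P1/RW1/US1/PS0)
  lvl3: tbl 0x45, slot 14 ⇒ 0x47007 (P1/RW1/US1/PS0)
  → PA=0x4767B  (4 entries read)
#2 VA=0x8010160FA9F (w,user):
  lvl0: tbl 0x31, slot 16 ⇒ 0x4A007 (P1/RW1/US1/PS0)
  lvl1: tbl 0x4A, slot 4 ⇒ 0x4B007 (P1/RW1/US1/PS0)
  lvl2: tbl 0x4B, slot 11 ⇒ 0x4F007 (P1/RW1/US1/PS0)
  lvl3: tbl 0x4F, slot 15 ⇒ 0x50003 (P1/RW1/US0/PS0)
  → PROTECTION_VIOLATION  (4 entries read)
#3 VA=0x1800000034D (w,kernel):
  lvl0: tbl 0x31, slot 3 ⇒ 0x2A006 (P0/RW1/US1/PS0)
  → PAGE_NOT_PRESENT  (1 entries read)

Access #0 fault: NONE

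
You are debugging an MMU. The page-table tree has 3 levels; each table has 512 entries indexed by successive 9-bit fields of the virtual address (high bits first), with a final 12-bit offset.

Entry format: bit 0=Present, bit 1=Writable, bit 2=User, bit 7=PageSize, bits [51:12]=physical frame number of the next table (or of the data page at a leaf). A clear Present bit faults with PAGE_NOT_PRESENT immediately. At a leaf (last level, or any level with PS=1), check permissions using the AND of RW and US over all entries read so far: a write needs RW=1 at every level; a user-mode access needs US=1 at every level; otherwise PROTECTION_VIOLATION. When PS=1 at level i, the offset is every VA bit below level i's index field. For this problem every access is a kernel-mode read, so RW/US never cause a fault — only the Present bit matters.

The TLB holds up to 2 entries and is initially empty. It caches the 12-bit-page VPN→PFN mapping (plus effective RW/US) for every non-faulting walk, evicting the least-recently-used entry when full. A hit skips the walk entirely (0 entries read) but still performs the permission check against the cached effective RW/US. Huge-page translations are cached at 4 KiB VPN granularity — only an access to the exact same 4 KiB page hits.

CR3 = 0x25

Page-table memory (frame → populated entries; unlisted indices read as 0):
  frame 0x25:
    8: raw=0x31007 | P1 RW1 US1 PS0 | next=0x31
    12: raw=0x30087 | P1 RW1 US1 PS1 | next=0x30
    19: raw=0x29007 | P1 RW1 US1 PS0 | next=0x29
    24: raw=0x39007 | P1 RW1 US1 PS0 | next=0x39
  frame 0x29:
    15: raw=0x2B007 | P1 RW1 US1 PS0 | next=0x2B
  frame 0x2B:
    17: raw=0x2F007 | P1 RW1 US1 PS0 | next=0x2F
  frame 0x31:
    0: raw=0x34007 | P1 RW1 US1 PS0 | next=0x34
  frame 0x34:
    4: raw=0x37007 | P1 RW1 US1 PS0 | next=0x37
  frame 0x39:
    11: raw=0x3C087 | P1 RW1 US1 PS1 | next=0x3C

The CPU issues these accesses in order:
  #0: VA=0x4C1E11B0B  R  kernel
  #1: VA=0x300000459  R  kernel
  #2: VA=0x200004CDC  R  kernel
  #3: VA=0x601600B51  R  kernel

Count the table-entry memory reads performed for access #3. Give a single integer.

Trace:
#0 VA=0x4C1E11B0B (r,kernel):
  L0 @0x25[19] → 0x29007  P=1,RW=1,US=1,PS=0
  L1 @0x29[15] → 0x2B007  P=1,RW=1,US=1,PS=0
  L2 @0x2B[17] → 0x2F007  P=1,RW=1,US=1,PS=0
  ⇒ phys 0x2FB0B  [3 reads]
#1 VA=0x300000459 (r,kernel):
  L0 @0x25[12] → 0x30087  P=1,RW=1,US=1,PS=1
  ⇒ phys 0x30459 (huge @L0)  [1 reads]
#2 VA=0x200004CDC (r,kernel):
  L0 @0x25[8] → 0x31007  P=1,RW=1,US=1,PS=0
  L1 @0x31[0] → 0x34007  P=1,RW=1,US=1,PS=0
  L2 @0x34[4] → 0x37007  P=1,RW=1,US=1,PS=0
  ⇒ phys 0x37CDC  [3 reads]
#3 VA=0x601600B51 (r,kernel):
  L0 @0x25[24] → 0x39007  P=1,RW=1,US=1,PS=0
  L1 @0x39[11] → 0x3C087  P=1,RW=1,US=1,PS=1
  ⇒ phys 0x3CB51 (huge @L1)  [2 reads]

Entries read for #3: 2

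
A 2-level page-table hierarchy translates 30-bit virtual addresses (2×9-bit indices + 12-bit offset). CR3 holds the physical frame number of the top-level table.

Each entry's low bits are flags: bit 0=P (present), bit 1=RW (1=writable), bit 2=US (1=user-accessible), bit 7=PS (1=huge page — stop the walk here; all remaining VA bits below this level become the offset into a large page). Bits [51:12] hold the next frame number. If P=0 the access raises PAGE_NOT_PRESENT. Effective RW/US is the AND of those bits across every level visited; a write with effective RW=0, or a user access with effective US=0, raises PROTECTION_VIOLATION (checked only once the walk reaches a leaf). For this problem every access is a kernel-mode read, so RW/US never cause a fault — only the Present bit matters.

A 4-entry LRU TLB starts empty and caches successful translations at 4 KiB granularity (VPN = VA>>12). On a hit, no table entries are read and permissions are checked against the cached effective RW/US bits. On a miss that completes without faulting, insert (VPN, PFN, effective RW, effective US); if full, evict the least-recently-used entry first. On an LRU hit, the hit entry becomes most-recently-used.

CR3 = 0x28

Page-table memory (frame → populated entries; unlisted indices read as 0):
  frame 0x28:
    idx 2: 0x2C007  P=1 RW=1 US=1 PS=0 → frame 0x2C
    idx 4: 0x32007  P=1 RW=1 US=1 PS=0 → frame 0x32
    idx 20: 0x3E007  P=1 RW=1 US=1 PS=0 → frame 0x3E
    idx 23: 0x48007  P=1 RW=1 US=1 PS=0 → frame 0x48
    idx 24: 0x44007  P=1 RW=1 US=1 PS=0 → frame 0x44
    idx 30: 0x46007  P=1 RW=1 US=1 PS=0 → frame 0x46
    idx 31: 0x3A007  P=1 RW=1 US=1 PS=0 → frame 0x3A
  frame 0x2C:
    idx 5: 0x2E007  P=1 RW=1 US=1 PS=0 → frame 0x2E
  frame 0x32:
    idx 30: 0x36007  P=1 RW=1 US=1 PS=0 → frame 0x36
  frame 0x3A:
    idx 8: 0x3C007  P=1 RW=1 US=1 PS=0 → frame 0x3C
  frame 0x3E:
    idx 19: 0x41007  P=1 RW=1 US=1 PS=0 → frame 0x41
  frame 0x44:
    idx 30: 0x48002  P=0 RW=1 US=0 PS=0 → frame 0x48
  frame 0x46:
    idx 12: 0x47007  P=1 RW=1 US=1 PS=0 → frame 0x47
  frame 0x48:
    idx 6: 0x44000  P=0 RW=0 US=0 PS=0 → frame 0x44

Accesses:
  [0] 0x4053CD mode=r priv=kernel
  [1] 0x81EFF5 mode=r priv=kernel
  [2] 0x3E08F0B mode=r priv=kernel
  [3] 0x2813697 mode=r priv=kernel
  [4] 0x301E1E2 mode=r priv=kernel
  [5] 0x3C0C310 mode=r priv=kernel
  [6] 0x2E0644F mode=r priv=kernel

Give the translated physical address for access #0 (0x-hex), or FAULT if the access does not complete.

Trace:
#0 VA=0x4053CD (r,kernel):
  L0 @0x28[2] → 0x2C007  P=1,RW=1,US=1,PS=0
  L1 @0x2C[5] → 0x2E007  P=1,RW=1,US=1,PS=0
  ✓ 0x2E3CD  — 2 lookups
#1 VA=0x81EFF5 (r,kernel):
  L0 @0x28[4] → 0x32007  P=1,RW=1,US=1,PS=0
  L1 @0x32[30] → 0x36007  P=1,RW=1,US=1,PS=0
  ✓ 0x36FF5  — 2 lookups
#2 VA=0x3E08F0B (r,kernel):
  L0 @0x28[31] → 0x3A007  P=1,RW=1,US=1,PS=0
  L1 @0x3A[8] → 0x3C007  P=1,RW=1,US=1,PS=0
  ✓ 0x3CF0B  — 2 lookups
#3 VA=0x2813697 (r,kernel):
  L0 @0x28[20] → 0x3E007  P=1,RW=1,US=1,PS=0
  L1 @0x3E[19] → 0x41007  P=1,RW=1,US=1,PS=0
  ✓ 0x41697  — 2 lookups
#4 VA=0x301E1E2 (r,kernel):
  L0 @0x28[24] → 0x44007  P=1,RW=1,US=1,PS=0
  L1 @0x44[30] → 0x48002  P=0,RW=1,US=0,PS=0
  → PAGE_NOT_PRESENT  (2 entries read)
#5 VA=0x3C0C310 (r,kernel):
  L0 @0x28[30] → 0x46007  P=1,RW=1,US=1,PS=0
  L1 @0x46[12] → 0x47007  P=1,RW=1,US=1,PS=0
  ✓ 0x47310  — 2 lookups
#6 VA=0x2E0644F (r,kernel):
  L0 @0x28[23] → 0x48007  P=1,RW=1,US=1,PS=0
  L1 @0x48[6] → 0x44000  P=0,RW=0,US=0,PS=0
  → PAGE_NOT_PRESENT  (2 entries read)

Access #0 PA: 0x2E3CD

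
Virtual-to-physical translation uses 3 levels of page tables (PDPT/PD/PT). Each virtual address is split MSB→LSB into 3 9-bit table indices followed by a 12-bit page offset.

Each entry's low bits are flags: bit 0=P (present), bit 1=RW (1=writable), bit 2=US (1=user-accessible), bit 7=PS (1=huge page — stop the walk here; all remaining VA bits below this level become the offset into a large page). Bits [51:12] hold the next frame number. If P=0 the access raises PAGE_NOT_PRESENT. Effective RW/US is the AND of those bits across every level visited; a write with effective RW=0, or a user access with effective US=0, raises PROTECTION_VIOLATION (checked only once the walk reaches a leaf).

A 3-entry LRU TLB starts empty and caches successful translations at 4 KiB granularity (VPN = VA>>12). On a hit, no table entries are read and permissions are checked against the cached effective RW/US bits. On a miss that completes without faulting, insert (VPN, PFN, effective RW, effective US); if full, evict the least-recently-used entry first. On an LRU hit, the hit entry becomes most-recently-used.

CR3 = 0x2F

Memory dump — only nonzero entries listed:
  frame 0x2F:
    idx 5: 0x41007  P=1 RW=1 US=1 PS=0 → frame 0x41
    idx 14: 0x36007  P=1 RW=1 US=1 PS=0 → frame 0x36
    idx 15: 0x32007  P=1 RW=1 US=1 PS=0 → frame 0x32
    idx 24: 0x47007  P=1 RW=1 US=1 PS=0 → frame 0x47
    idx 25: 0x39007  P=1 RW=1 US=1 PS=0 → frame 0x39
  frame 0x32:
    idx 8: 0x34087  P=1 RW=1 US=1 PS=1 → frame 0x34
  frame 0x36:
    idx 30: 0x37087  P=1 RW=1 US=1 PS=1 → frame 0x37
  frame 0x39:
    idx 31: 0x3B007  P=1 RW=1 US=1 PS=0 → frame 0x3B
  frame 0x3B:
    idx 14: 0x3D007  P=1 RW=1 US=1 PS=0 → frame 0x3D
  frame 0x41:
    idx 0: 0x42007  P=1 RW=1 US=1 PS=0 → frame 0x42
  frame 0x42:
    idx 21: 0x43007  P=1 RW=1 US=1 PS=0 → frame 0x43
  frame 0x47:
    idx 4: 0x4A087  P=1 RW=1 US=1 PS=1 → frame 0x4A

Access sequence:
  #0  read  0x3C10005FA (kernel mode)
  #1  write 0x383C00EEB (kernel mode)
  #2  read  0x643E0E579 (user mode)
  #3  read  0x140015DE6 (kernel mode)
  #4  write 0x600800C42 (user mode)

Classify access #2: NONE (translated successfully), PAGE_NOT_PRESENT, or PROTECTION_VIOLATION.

Per-access translation:
#0 VA=0x3C10005FA (r,kernel):
  [0] read 0x2F idx=15: raw=0x32007 flags P=1 W=1 U=1 S=0
  [1] read 0x32 idx=8: raw=0x34087 flags P=1 W=1 U=1 S=1
  ⇒ phys 0x345FA (huge @L1)  [2 reads]
#1 VA=0x383C00EEB (w,kernel):
  [0] read 0x2F idx=14: raw=0x36007 flags P=1 W=1 U=1 S=0
  [1] read 0x36 idx=30: raw=0x37087 flags P=1 W=1 U=1 S=1
  ⇒ phys 0x37EEB (huge @L1)  [2 reads]
#2 VA=0x643E0E579 (r,user):
  [0] read 0x2F idx=25: raw=0x39007 flags P=1 W=1 U=1 S=0
  [1] read 0x39 idx=31: raw=0x3B007 flags P=1 W=1 U=1 S=0
  [2] read 0x3B idx=14: raw=0x3D007 flags P=1 W=1 U=1 S=0
  ⇒ phys 0x3D579  [3 reads]
#3 VA=0x140015DE6 (r,kernel):
  [0] read 0x2F idx=5: raw=0x41007 flags P=1 W=1 U=1 S=0
  [1] read 0x41 idx=0: raw=0x42007 flags P=1 W=1 U=1 S=0
  [2] read 0x42 idx=21: raw=0x43007 flags P=1 W=1 U=1 S=0
  ⇒ phys 0x43DE6  [3 reads]
#4 VA=0x600800C42 (w,user):
  [0] read 0x2F idx=24: raw=0x47007 flags P=1 W=1 U=1 S=0
  [1] read 0x47 idx=4: raw=0x4A087 flags P=1 W=1 U=1 S=1
  ⇒ phys 0x4AC42 (huge @L1)  [2 reads]

Access #2 fault: NONE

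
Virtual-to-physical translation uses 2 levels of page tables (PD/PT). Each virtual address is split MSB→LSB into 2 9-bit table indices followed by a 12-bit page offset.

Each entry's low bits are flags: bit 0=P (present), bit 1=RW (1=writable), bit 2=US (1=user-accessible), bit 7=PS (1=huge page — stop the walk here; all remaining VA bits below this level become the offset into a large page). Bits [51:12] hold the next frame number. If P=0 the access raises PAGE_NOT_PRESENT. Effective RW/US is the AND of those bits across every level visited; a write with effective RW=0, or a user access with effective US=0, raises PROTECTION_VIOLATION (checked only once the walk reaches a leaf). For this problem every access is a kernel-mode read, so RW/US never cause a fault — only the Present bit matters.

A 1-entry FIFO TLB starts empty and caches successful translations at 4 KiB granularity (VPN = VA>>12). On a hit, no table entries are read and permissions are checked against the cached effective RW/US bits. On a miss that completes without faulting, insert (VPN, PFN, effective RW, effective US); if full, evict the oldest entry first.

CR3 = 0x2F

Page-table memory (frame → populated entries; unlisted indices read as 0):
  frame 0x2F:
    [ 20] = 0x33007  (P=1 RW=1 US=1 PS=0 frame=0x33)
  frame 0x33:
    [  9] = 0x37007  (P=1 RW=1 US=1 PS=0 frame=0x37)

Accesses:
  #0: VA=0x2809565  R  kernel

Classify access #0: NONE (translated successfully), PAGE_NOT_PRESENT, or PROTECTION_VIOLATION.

Trace:
#0 VA=0x2809565 (r,kernel):
  lvl0: tbl 0x2F, slot 20 ⇒ 0x33007 (P1/RW1/US1/PS0)
  lvl1: tbl 0x33, slot 9 ⇒ 0x37007 (P1/RW1/US1/PS0)
  ✓ 0x37565  — 2 lookups

Access #0 fault: NONE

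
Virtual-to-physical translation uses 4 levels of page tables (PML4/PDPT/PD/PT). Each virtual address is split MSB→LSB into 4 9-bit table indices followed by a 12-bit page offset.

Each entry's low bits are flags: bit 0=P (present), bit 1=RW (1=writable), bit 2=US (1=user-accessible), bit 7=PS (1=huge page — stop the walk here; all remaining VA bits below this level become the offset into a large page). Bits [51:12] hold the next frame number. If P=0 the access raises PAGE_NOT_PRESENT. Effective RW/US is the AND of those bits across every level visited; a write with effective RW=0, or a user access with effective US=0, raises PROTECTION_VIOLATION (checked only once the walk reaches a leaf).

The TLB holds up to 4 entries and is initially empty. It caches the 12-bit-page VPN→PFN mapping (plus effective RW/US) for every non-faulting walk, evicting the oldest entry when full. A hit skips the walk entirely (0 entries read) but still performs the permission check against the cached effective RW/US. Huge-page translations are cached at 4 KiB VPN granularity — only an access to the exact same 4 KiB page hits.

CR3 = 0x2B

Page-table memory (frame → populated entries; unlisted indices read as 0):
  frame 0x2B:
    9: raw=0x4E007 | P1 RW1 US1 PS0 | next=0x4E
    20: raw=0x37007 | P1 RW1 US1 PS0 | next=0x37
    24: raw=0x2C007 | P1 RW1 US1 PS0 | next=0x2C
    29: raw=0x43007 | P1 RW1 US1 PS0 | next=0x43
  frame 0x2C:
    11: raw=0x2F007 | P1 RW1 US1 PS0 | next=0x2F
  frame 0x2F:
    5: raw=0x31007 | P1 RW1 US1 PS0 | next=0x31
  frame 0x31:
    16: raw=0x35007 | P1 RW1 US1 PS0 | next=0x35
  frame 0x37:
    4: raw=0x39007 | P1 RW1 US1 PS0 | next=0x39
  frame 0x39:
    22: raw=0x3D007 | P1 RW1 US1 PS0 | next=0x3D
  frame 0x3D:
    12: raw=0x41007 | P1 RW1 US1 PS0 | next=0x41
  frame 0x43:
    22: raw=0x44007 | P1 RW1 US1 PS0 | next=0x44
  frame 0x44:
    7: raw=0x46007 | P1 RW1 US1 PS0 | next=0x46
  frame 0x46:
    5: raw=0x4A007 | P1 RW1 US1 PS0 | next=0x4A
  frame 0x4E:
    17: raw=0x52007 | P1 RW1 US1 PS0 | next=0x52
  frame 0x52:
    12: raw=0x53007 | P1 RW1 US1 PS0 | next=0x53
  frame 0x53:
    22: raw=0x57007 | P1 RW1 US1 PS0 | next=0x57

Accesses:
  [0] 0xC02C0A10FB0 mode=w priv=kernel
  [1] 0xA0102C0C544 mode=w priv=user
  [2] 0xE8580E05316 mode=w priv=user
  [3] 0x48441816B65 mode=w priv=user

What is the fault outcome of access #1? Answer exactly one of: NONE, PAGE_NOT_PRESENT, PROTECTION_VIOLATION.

Per-access translation:
#0 VA=0xC02C0A10FB0 (w,kernel):
  L0 @0x2B[24] → 0x2C007  P=1,RW=1,US=1,PS=0
  L1 @0x2C[11] → 0x2F007  P=1,RW=1,US=1,PS=0
  L2 @0x2F[5] → 0x31007  P=1,RW=1,US=1,PS=0
  L3 @0x31[16] → 0x35007  P=1,RW=1,US=1,PS=0
  ⇒ phys 0x35FB0  [4 reads]
#1 VA=0xA0102C0C544 (w,user):
  L0 @0x2B[20] → 0x37007  P=1,RW=1,US=1,PS=0
  L1 @0x37[4] → 0x39007  P=1,RW=1,US=1,PS=0
  L2 @0x39[22] → 0x3D007  P=1,RW=1,US=1,PS=0
  L3 @0x3D[12] → 0x41007  P=1,RW=1,US=1,PS=0
  ⇒ phys 0x41544  [4 reads]
#2 VA=0xE8580E05316 (w,user):
  L0 @0x2B[29] → 0x43007  P=1,RW=1,US=1,PS=0
  L1 @0x43[22] → 0x44007  P=1,RW=1,US=1,PS=0
  L2 @0x44[7] → 0x46007  P=1,RW=1,US=1,PS=0
  L3 @0x46[5] → 0x4A007  P=1,RW=1,US=1,PS=0
  ⇒ phys 0x4A316  [4 reads]
#3 VA=0x48441816B65 (w,user):
  L0 @0x2B[9] → 0x4E007  P=1,RW=1,US=1,PS=0
  L1 @0x4E[17] → 0x52007  P=1,RW=1,US=1,PS=0
  L2 @0x52[12] → 0x53007  P=1,RW=1,US=1,PS=0
  L3 @0x53[22] → 0x57007  P=1,RW=1,US=1,PS=0
  ⇒ phys 0x57B65  [4 reads]

Access #1 fault: NONE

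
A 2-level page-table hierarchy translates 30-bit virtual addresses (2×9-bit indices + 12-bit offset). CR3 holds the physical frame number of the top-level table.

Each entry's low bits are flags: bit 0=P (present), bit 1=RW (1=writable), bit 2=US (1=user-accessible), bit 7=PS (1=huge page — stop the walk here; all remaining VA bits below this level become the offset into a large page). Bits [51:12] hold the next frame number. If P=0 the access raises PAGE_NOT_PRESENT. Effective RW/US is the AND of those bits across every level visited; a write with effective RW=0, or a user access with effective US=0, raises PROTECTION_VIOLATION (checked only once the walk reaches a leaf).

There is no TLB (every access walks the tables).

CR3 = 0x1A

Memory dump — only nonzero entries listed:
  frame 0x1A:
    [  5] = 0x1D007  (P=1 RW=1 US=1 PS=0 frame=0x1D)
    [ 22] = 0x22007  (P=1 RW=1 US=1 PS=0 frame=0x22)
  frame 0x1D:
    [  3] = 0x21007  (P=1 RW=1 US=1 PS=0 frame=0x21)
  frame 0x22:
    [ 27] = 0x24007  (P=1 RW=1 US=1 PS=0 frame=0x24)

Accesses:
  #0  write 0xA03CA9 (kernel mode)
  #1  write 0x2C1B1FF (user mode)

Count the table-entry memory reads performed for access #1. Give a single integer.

Trace:
#0 VA=0xA03CA9 (w,kernel):
  lvl0: tbl 0x1A, slot 5 ⇒ 0x1D007 (P1/RW1/US1/PS0)
  lvl1: tbl 0x1D, slot 3 ⇒ 0x21007 (P1/RW1/US1/PS0)
  → PA=0x21CA9  (2 entries read)
#1 VA=0x2C1B1FF (w,user):
  lvl0: tbl 0x1A, slot 22 ⇒ 0x22007 (P1/RW1/US1/PS0)
  lvl1: tbl 0x22, slot 27 ⇒ 0x24007 (P1/RW1/US1/PS0)
  → PA=0x241FF  (2 entries read)

Entries read for #1: 2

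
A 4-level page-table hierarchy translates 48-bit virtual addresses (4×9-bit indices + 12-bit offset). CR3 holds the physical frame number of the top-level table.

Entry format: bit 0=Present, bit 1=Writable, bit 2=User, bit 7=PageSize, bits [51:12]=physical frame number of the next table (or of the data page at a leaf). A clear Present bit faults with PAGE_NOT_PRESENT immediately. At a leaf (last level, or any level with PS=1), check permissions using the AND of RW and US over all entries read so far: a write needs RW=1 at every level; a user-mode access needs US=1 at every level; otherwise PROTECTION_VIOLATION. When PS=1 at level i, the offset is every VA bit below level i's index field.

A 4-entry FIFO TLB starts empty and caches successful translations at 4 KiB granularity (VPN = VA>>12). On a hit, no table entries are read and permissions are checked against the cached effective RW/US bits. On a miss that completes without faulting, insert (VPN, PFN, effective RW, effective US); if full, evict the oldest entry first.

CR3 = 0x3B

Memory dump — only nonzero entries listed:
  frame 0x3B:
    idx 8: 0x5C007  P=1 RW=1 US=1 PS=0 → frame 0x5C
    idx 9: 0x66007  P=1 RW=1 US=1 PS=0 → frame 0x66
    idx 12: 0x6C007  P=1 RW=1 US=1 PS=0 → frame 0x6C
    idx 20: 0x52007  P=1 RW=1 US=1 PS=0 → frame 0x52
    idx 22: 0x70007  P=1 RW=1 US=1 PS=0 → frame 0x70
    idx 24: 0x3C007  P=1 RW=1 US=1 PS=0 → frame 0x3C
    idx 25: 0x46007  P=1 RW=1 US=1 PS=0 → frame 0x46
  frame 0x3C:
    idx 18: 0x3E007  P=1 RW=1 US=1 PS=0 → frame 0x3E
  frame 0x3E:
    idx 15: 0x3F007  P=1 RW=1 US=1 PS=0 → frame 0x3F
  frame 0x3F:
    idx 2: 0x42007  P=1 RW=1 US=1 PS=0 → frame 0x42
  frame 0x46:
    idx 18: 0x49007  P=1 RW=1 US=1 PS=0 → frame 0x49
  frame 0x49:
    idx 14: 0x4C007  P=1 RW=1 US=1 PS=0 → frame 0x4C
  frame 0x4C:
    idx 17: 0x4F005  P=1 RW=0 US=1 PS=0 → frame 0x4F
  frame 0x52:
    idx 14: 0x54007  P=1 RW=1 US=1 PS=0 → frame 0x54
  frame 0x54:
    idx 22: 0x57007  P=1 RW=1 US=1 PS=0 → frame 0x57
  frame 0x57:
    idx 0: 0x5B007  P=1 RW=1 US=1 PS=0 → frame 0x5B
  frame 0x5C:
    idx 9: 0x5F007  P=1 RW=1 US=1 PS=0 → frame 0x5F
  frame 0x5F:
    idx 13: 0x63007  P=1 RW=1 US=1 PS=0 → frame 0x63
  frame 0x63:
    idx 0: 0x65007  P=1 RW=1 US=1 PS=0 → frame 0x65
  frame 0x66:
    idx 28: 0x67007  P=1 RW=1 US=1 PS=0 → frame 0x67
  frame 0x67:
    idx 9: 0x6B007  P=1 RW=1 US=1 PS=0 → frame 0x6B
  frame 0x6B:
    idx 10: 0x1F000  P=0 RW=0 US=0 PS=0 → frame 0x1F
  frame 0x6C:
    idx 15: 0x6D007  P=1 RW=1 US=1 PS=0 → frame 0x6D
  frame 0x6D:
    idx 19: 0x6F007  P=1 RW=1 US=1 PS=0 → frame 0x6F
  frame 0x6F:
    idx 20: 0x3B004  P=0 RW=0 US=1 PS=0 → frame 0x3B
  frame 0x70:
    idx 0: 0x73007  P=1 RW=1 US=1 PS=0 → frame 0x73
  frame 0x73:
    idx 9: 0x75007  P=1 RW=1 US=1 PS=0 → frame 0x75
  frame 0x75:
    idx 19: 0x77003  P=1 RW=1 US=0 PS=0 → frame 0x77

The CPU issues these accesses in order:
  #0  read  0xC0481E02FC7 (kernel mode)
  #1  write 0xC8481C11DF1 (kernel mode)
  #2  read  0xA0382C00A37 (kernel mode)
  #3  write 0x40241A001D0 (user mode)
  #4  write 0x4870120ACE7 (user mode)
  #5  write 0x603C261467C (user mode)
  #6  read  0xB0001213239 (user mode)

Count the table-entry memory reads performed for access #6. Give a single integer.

Walk each access:
#0 VA=0xC0481E02FC7 (r,kernel):
  L0: frame=0x3B idx=24 entry=0x3C007 [P=1 RW=1 US=1 PS=0]
  L1: frame=0x3C idx=18 entry=0x3E007 [P=1 RW=1 US=1 PS=0]
  L2: frame=0x3E idx=15 entry=0x3F007 [P=1 RW=1 US=1 PS=0]
  L3: frame=0x3F idx=2 entry=0x42007 [P=1 RW=1 US=1 PS=0]
  ⇒ phys 0x42FC7  [4 reads]
#1 VA=0xC8481C11DF1 (w,kernel):
  L0: frame=0x3B idx=25 entry=0x46007 [P=1 RW=1 US=1 PS=0]
  L1: frame=0x46 idx=18 entry=0x49007 [P=1 RW=1 US=1 PS=0]
  L2: frame=0x49 idx=14 entry=0x4C007 [P=1 RW=1 US=1 PS=0]
  L3: frame=0x4C idx=17 entry=0x4F005 [P=1 RW=0 US=1 PS=0]
  → PROTECTION_VIOLATION  (4 entries read)
#2 VA=0xA0382C00A37 (r,kernel):
  L0: frame=0x3B idx=20 entry=0x52007 [P=1 RW=1 US=1 PS=0]
  L1: frame=0x52 idx=14 entry=0x54007 [P=1 RW=1 US=1 PS=0]
  L2: frame=0x54 idx=22 entry=0x57007 [P=1 RW=1 US=1 PS=0]
  L3: frame=0x57 idx=0 entry=0x5B007 [P=1 RW=1 US=1 PS=0]
  ⇒ phys 0x5BA37  [4 reads]
#3 VA=0x40241A001D0 (w,user):
  L0: frame=0x3B idx=8 entry=0x5C007 [P=1 RW=1 US=1 PS=0]
  L1: frame=0x5C idx=9 entry=0x5F007 [P=1 RW=1 US=1 PS=0]
  L2: frame=0x5F idx=13 entry=0x63007 [P=1 RW=1 US=1 PS=0]
  L3: frame=0x63 idx=0 entry=0x65007 [P=1 RW=1 US=1 PS=0]
  ⇒ phys 0x651D0  [4 reads]
#4 VA=0x4870120ACE7 (w,user):
  L0: frame=0x3B idx=9 entry=0x66007 [P=1 RW=1 US=1 PS=0]
  L1: frame=0x66 idx=28 entry=0x67007 [P=1 RW=1 US=1 PS=0]
  L2: frame=0x67 idx=9 entry=0x6B007 [P=1 RW=1 US=1 PS=0]
  L3: frame=0x6B idx=10 entry=0x1F000 [P=0 RW=0 US=0 PS=0]
  → PAGE_NOT_PRESENT  (4 entries read)
#5 VA=0x603C261467C (w,user):
  L0: frame=0x3B idx=12 entry=0x6C007 [P=1 RW=1 US=1 PS=0]
  L1: frame=0x6C idx=15 entry=0x6D007 [P=1 RW=1 US=1 PS=0]
  L2: frame=0x6D idx=19 entry=0x6F007 [P=1 RW=1 US=1 PS=0]
  L3: frame=0x6F idx=20 entry=0x3B004 [P=0 RW=0 US=1 PS=0]
  → PAGE_NOT_PRESENT  (4 entries read)
#6 VA=0xB0001213239 (r,user):
  L0: frame=0x3B idx=22 entry=0x70007 [P=1 RW=1 US=1 PS=0]
  L1: frame=0x70 idx=0 entry=0x73007 [P=1 RW=1 US=1 PS=0]
  L2: frame=0x73 idx=9 entry=0x75007 [P=1 RW=1 US=1 PS=0]
  L3: frame=0x75 idx=19 entry=0x77003 [P=1 RW=1 US=0 PS=0]
  → PROTECTION_VIOLATION  (4 entries read)

Entries read for #6: 4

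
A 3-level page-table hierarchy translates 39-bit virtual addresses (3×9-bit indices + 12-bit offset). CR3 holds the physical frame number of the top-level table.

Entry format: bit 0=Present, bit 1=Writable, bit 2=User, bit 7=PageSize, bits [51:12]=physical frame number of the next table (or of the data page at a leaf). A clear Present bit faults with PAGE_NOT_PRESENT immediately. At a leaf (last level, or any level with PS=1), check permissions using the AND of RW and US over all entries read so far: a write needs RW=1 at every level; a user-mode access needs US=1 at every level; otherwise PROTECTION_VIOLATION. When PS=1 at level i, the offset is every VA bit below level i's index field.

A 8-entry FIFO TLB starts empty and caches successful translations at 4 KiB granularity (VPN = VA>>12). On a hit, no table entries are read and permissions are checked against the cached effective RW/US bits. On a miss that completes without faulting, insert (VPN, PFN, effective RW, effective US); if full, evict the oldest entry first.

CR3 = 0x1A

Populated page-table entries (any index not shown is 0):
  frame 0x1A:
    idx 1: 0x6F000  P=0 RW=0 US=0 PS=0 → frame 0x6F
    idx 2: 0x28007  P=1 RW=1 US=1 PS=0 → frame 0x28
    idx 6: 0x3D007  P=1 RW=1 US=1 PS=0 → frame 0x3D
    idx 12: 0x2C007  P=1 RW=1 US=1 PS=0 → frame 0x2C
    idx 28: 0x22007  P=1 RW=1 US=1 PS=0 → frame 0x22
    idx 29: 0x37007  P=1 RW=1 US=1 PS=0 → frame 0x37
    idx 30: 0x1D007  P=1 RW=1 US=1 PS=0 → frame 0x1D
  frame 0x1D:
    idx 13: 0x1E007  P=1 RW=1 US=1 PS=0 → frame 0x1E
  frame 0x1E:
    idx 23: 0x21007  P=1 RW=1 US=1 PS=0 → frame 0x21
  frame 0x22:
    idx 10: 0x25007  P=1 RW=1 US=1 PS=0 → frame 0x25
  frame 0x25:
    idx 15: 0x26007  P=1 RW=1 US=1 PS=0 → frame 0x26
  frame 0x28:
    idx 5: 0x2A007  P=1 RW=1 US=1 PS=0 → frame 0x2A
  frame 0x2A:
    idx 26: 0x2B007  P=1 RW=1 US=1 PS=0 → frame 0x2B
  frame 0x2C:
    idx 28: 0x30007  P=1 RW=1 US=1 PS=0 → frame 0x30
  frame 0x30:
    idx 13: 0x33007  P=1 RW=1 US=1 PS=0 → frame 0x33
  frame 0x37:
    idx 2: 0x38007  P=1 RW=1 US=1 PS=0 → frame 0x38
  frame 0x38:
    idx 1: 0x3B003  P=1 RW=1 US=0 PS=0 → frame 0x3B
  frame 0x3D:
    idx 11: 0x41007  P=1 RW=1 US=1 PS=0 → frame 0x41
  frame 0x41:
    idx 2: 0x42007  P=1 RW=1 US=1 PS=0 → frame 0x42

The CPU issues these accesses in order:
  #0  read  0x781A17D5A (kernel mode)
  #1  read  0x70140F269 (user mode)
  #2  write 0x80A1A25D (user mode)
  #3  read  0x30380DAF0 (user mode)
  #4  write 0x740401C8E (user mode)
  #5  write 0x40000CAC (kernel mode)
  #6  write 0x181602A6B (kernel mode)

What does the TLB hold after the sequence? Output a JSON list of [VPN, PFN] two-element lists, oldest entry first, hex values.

Per-access translation:
#0 VA=0x781A17D5A (r,kernel):
  L0: frame=0x1A idx=30 entry=0x1D007 [P=1 RW=1 US=1 PS=0]
  L1: frame=0x1D idx=13 entry=0x1E007 [P=1 RW=1 US=1 PS=0]
  L2: frame=0x1E idx=23 entry=0x21007 [P=1 RW=1 US=1 PS=0]
  → PA=0x21D5A  (3 entries read)
#1 VA=0x70140F269 (r,user):
  L0: frame=0x1A idx=28 entry=0x22007 [P=1 RW=1 US=1 PS=0]
  L1: frame=0x22 idx=10 entry=0x25007 [P=1 RW=1 US=1 PS=0]
  L2: frame=0x25 idx=15 entry=0x26007 [P=1 RW=1 US=1 PS=0]
  → PA=0x26269  (3 entries read)
#2 VA=0x80A1A25D (w,user):
  L0: frame=0x1A idx=2 entry=0x28007 [P=1 RW=1 US=1 PS=0]
  L1: frame=0x28 idx=5 entry=0x2A007 [P=1 RW=1 US=1 PS=0]
  L2: frame=0x2A idx=26 entry=0x2B007 [P=1 RW=1 US=1 PS=0]
  → PA=0x2B25D  (3 entries read)
#3 VA=0x30380DAF0 (r,user):
  L0: frame=0x1A idx=12 entry=0x2C007 [P=1 RW=1 US=1 PS=0]
  L1: frame=0x2C idx=28 entry=0x30007 [P=1 RW=1 US=1 PS=0]
  L2: frame=0x30 idx=13 entry=0x33007 [P=1 RW=1 US=1 PS=0]
  → PA=0x33AF0  (3 entries read)
#4 VA=0x740401C8E (w,user):
  L0: frame=0x1A idx=29 entry=0x37007 [P=1 RW=1 US=1 PS=0]
  L1: frame=0x37 idx=2 entry=0x38007 [P=1 RW=1 US=1 PS=0]
  L2: frame=0x38 idx=1 entry=0x3B003 [P=1 RW=1 US=0 PS=0]
  ⇒ fault: PROTECTION_VIOLATION  — 3 lookups
#5 VA=0x40000CAC (w,kernel):
  L0: frame=0x1A idx=1 entry=0x6F000 [P=0 RW=0 US=0 PS=0]
  ⇒ fault: PAGE_NOT_PRESENT  — 1 lookups
#6 VA=0x181602A6B (w,kernel):
  L0: frame=0x1A idx=6 entry=0x3D007 [P=1 RW=1 US=1 PS=0]
  L1: frame=0x3D idx=11 entry=0x41007 [P=1 RW=1 US=1 PS=0]
  L2: frame=0x41 idx=2 entry=0x42007 [P=1 RW=1 US=1 PS=0]
  → PA=0x42A6B  (3 entries read)

TLB: [["0x781A17", "0x21"], ["0x70140F", "0x26"], ["0x80A1A", "0x2B"], ["0x30380D", "0x33"], ["0x181602", "0x42"]]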